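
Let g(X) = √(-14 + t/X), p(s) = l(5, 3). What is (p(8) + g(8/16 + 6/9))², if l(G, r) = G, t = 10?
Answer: (35 + I*√266)²/49 ≈ 19.571 + 23.299*I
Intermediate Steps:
p(s) = 5
g(X) = √(-14 + 10/X)
(p(8) + g(8/16 + 6/9))² = (5 + √(-14 + 10/(8/16 + 6/9)))² = (5 + √(-14 + 10/(8*(1/16) + 6*(⅑))))² = (5 + √(-14 + 10/(½ + ⅔)))² = (5 + √(-14 + 10/(7/6)))² = (5 + √(-14 + 10*(6/7)))² = (5 + √(-14 + 60/7))² = (5 + √(-38/7))² = (5 + I*√266/7)²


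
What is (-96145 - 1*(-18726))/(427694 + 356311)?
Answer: -77419/784005 ≈ -0.098748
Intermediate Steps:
(-96145 - 1*(-18726))/(427694 + 356311) = (-96145 + 18726)/784005 = -77419*1/784005 = -77419/784005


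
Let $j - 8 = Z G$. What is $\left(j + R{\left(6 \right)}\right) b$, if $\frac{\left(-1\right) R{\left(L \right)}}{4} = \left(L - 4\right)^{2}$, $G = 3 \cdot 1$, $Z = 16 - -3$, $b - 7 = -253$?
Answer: $-12054$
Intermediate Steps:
$b = -246$ ($b = 7 - 253 = -246$)
$Z = 19$ ($Z = 16 + 3 = 19$)
$G = 3$
$j = 65$ ($j = 8 + 19 \cdot 3 = 8 + 57 = 65$)
$R{\left(L \right)} = - 4 \left(-4 + L\right)^{2}$ ($R{\left(L \right)} = - 4 \left(L - 4\right)^{2} = - 4 \left(-4 + L\right)^{2}$)
$\left(j + R{\left(6 \right)}\right) b = \left(65 - 4 \left(-4 + 6\right)^{2}\right) \left(-246\right) = \left(65 - 4 \cdot 2^{2}\right) \left(-246\right) = \left(65 - 16\right) \left(-246\right) = 49 \left(-246\right) = -12054$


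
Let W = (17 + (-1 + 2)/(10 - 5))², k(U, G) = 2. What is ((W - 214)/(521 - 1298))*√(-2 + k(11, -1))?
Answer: 0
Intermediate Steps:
W = 7396/25 (W = (17 + 1/5)² = (17 + 1*(⅕))² = (17 + ⅕)² = (86/5)² = 7396/25 ≈ 295.84)
((W - 214)/(521 - 1298))*√(-2 + k(11, -1)) = ((7396/25 - 214)/(521 - 1298))*√(-2 + 2) = ((2046/25)/(-777))*√0 = ((2046/25)*(-1/777))*0 = -682/6475*0 = 0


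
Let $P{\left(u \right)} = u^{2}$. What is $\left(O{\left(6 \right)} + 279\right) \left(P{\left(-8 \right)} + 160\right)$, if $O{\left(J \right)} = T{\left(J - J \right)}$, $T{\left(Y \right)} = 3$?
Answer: $63168$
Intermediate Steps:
$O{\left(J \right)} = 3$
$\left(O{\left(6 \right)} + 279\right) \left(P{\left(-8 \right)} + 160\right) = \left(3 + 279\right) \left(\left(-8\right)^{2} + 160\right) = 282 \left(64 + 160\right) = 282 \cdot 224 = 63168$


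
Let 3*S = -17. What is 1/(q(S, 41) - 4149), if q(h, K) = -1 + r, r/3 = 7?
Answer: -1/4129 ≈ -0.00024219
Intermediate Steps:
S = -17/3 (S = (⅓)*(-17) = -17/3 ≈ -5.6667)
r = 21 (r = 3*7 = 21)
q(h, K) = 20 (q(h, K) = -1 + 21 = 20)
1/(q(S, 41) - 4149) = 1/(20 - 4149) = 1/(-4129) = -1/4129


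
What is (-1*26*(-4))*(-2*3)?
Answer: -624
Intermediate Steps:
(-1*26*(-4))*(-2*3) = -26*(-4)*(-6) = 104*(-6) = -624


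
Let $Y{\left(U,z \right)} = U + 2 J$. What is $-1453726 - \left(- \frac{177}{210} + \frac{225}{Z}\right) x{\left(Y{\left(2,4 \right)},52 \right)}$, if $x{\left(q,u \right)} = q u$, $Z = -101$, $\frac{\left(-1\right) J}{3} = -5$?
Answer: $- \frac{5120859522}{3535} \approx -1.4486 \cdot 10^{6}$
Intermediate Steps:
$J = 15$ ($J = \left(-3\right) \left(-5\right) = 15$)
$Y{\left(U,z \right)} = 30 + U$ ($Y{\left(U,z \right)} = U + 2 \cdot 15 = U + 30 = 30 + U$)
$-1453726 - \left(- \frac{177}{210} + \frac{225}{Z}\right) x{\left(Y{\left(2,4 \right)},52 \right)} = -1453726 - \left(- \frac{177}{210} + \frac{225}{-101}\right) \left(30 + 2\right) 52 = -1453726 - \left(\left(-177\right) \frac{1}{210} + 225 \left(- \frac{1}{101}\right)\right) 32 \cdot 52 = -1453726 - \left(- \frac{59}{70} - \frac{225}{101}\right) 1664 = -1453726 - \left(- \frac{21709}{7070}\right) 1664 = -1453726 - - \frac{18061888}{3535} = -1453726 + \frac{18061888}{3535} = - \frac{5120859522}{3535}$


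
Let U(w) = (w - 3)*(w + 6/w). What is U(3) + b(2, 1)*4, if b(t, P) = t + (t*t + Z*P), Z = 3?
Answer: 36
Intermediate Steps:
U(w) = (-3 + w)*(w + 6/w)
b(t, P) = t + t² + 3*P (b(t, P) = t + (t*t + 3*P) = t + (t² + 3*P) = t + t² + 3*P)
U(3) + b(2, 1)*4 = (6 + 3² - 18/3 - 3*3) + (2 + 2² + 3*1)*4 = (6 + 9 - 18*⅓ - 9) + (2 + 4 + 3)*4 = (6 + 9 - 6 - 9) + 9*4 = 0 + 36 = 36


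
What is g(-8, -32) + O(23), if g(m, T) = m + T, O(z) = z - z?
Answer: -40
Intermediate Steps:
O(z) = 0
g(m, T) = T + m
g(-8, -32) + O(23) = (-32 - 8) + 0 = -40 + 0 = -40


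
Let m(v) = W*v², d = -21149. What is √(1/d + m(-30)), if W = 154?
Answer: √61993035837451/21149 ≈ 372.29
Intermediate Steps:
m(v) = 154*v²
√(1/d + m(-30)) = √(1/(-21149) + 154*(-30)²) = √(-1/21149 + 154*900) = √(-1/21149 + 138600) = √(2931251399/21149) = √61993035837451/21149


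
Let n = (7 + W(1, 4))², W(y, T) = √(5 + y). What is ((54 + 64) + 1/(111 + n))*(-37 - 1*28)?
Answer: -20234539/2638 + 91*√6/2638 ≈ -7670.3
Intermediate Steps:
n = (7 + √6)² (n = (7 + √(5 + 1))² = (7 + √6)² ≈ 89.293)
((54 + 64) + 1/(111 + n))*(-37 - 1*28) = ((54 + 64) + 1/(111 + (7 + √6)²))*(-37 - 1*28) = (118 + 1/(111 + (7 + √6)²))*(-37 - 28) = (118 + 1/(111 + (7 + √6)²))*(-65) = -7670 - 65/(111 + (7 + √6)²)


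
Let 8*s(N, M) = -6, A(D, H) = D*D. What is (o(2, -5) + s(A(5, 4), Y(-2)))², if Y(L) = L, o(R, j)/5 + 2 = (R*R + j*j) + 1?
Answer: 310249/16 ≈ 19391.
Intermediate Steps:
A(D, H) = D²
o(R, j) = -5 + 5*R² + 5*j² (o(R, j) = -10 + 5*((R*R + j*j) + 1) = -10 + 5*((R² + j²) + 1) = -10 + 5*(1 + R² + j²) = -10 + (5 + 5*R² + 5*j²) = -5 + 5*R² + 5*j²)
s(N, M) = -¾ (s(N, M) = (⅛)*(-6) = -¾)
(o(2, -5) + s(A(5, 4), Y(-2)))² = ((-5 + 5*2² + 5*(-5)²) - ¾)² = ((-5 + 5*4 + 5*25) - ¾)² = ((-5 + 20 + 125) - ¾)² = (140 - ¾)² = (557/4)² = 310249/16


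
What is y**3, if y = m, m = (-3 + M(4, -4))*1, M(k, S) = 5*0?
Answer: -27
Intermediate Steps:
M(k, S) = 0
m = -3 (m = (-3 + 0)*1 = -3*1 = -3)
y = -3
y**3 = (-3)**3 = -27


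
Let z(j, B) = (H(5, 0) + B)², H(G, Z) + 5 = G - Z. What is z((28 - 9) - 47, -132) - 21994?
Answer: -4570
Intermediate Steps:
H(G, Z) = -5 + G - Z (H(G, Z) = -5 + (G - Z) = -5 + G - Z)
z(j, B) = B² (z(j, B) = ((-5 + 5 - 1*0) + B)² = ((-5 + 5 + 0) + B)² = (0 + B)² = B²)
z((28 - 9) - 47, -132) - 21994 = (-132)² - 21994 = 17424 - 21994 = -4570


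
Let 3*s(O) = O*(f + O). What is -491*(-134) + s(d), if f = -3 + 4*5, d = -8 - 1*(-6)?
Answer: 65784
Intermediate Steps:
d = -2 (d = -8 + 6 = -2)
f = 17 (f = -3 + 20 = 17)
s(O) = O*(17 + O)/3 (s(O) = (O*(17 + O))/3 = O*(17 + O)/3)
-491*(-134) + s(d) = -491*(-134) + (⅓)*(-2)*(17 - 2) = 65794 + (⅓)*(-2)*15 = 65794 - 10 = 65784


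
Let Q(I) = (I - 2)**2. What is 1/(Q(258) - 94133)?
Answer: -1/28597 ≈ -3.4969e-5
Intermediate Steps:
Q(I) = (-2 + I)**2
1/(Q(258) - 94133) = 1/((-2 + 258)**2 - 94133) = 1/(256**2 - 94133) = 1/(65536 - 94133) = 1/(-28597) = -1/28597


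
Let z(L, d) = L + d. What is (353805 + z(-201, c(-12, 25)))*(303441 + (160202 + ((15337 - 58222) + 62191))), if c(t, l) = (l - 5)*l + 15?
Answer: 171021416931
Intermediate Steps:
c(t, l) = 15 + l*(-5 + l) (c(t, l) = (-5 + l)*l + 15 = l*(-5 + l) + 15 = 15 + l*(-5 + l))
(353805 + z(-201, c(-12, 25)))*(303441 + (160202 + ((15337 - 58222) + 62191))) = (353805 + (-201 + (15 + 25² - 5*25)))*(303441 + (160202 + ((15337 - 58222) + 62191))) = (353805 + (-201 + (15 + 625 - 125)))*(303441 + (160202 + (-42885 + 62191))) = (353805 + (-201 + 515))*(303441 + (160202 + 19306)) = (353805 + 314)*(303441 + 179508) = 354119*482949 = 171021416931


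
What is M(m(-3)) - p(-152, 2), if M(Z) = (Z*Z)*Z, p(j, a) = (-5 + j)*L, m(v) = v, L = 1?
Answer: 130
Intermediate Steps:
p(j, a) = -5 + j (p(j, a) = (-5 + j)*1 = -5 + j)
M(Z) = Z³ (M(Z) = Z²*Z = Z³)
M(m(-3)) - p(-152, 2) = (-3)³ - (-5 - 152) = -27 - 1*(-157) = -27 + 157 = 130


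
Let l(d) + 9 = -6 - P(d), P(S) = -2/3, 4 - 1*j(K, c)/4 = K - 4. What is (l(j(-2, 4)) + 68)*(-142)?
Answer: -22862/3 ≈ -7620.7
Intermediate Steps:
j(K, c) = 32 - 4*K (j(K, c) = 16 - 4*(K - 4) = 16 - 4*(-4 + K) = 16 + (16 - 4*K) = 32 - 4*K)
P(S) = -⅔ (P(S) = -2*⅓ = -⅔)
l(d) = -43/3 (l(d) = -9 + (-6 - 1*(-⅔)) = -9 + (-6 + ⅔) = -9 - 16/3 = -43/3)
(l(j(-2, 4)) + 68)*(-142) = (-43/3 + 68)*(-142) = (161/3)*(-142) = -22862/3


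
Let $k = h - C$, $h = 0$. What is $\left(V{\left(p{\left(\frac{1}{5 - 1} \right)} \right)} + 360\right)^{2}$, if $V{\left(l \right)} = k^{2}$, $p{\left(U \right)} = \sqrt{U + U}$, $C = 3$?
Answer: $136161$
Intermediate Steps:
$p{\left(U \right)} = \sqrt{2} \sqrt{U}$ ($p{\left(U \right)} = \sqrt{2 U} = \sqrt{2} \sqrt{U}$)
$k = -3$ ($k = 0 - 3 = -3$)
$V{\left(l \right)} = 9$ ($V{\left(l \right)} = \left(-3\right)^{2} = 9$)
$\left(V{\left(p{\left(\frac{1}{5 - 1} \right)} \right)} + 360\right)^{2} = \left(9 + 360\right)^{2} = 369^{2} = 136161$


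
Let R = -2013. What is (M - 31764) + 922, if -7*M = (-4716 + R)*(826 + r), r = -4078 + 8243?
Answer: 4766935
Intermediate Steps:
r = 4165
M = 4797777 (M = -(-4716 - 2013)*(826 + 4165)/7 = -(-6729)*4991/7 = -1/7*(-33584439) = 4797777)
(M - 31764) + 922 = (4797777 - 31764) + 922 = 4766013 + 922 = 4766935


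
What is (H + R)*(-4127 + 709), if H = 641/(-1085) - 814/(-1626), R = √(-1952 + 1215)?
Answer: 271860884/882105 - 3418*I*√737 ≈ 308.2 - 92791.0*I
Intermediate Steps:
R = I*√737 (R = √(-737) = I*√737 ≈ 27.148*I)
H = -79538/882105 (H = 641*(-1/1085) - 814*(-1/1626) = -641/1085 + 407/813 = -79538/882105 ≈ -0.090168)
(H + R)*(-4127 + 709) = (-79538/882105 + I*√737)*(-4127 + 709) = (-79538/882105 + I*√737)*(-3418) = 271860884/882105 - 3418*I*√737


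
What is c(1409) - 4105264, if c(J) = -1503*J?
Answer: -6222991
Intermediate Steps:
c(1409) - 4105264 = -1503*1409 - 4105264 = -2117727 - 4105264 = -6222991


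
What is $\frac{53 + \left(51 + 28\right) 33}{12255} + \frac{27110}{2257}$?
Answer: $\frac{3560386}{291153} \approx 12.229$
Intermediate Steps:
$\frac{53 + \left(51 + 28\right) 33}{12255} + \frac{27110}{2257} = \left(53 + 79 \cdot 33\right) \frac{1}{12255} + 27110 \cdot \frac{1}{2257} = \left(53 + 2607\right) \frac{1}{12255} + \frac{27110}{2257} = 2660 \cdot \frac{1}{12255} + \frac{27110}{2257} = \frac{28}{129} + \frac{27110}{2257} = \frac{3560386}{291153}$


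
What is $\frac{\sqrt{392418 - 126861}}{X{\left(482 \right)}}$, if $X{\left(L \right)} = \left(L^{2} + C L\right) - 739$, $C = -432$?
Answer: $\frac{\sqrt{265557}}{23361} \approx 0.022059$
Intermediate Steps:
$X{\left(L \right)} = -739 + L^{2} - 432 L$ ($X{\left(L \right)} = \left(L^{2} - 432 L\right) - 739 = -739 + L^{2} - 432 L$)
$\frac{\sqrt{392418 - 126861}}{X{\left(482 \right)}} = \frac{\sqrt{392418 - 126861}}{-739 + 482^{2} - 208224} = \frac{\sqrt{265557}}{-739 + 232324 - 208224} = \frac{\sqrt{265557}}{23361}$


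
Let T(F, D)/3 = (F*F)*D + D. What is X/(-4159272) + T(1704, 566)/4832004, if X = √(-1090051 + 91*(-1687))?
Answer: 821723611/805334 - I*√77723/1039818 ≈ 1020.4 - 0.00026811*I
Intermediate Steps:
T(F, D) = 3*D + 3*D*F² (T(F, D) = 3*((F*F)*D + D) = 3*(F²*D + D) = 3*(D*F² + D) = 3*(D + D*F²) = 3*D + 3*D*F²)
X = 4*I*√77723 (X = √(-1090051 - 153517) = √(-1243568) = 4*I*√77723 ≈ 1115.2*I)
X/(-4159272) + T(1704, 566)/4832004 = (4*I*√77723)/(-4159272) + (3*566*(1 + 1704²))/4832004 = (4*I*√77723)*(-1/4159272) + (3*566*(1 + 2903616))*(1/4832004) = -I*√77723/1039818 + (3*566*2903617)*(1/4832004) = -I*√77723/1039818 + 4930341666*(1/4832004) = -I*√77723/1039818 + 821723611/805334 = 821723611/805334 - I*√77723/1039818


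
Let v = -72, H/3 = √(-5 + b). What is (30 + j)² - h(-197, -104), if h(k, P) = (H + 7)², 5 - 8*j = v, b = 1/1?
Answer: 99657/64 - 84*I ≈ 1557.1 - 84.0*I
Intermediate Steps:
b = 1
H = 6*I (H = 3*√(-5 + 1) = 3*√(-4) = 3*(2*I) = 6*I ≈ 6.0*I)
j = 77/8 (j = 5/8 - ⅛*(-72) = 5/8 + 9 = 77/8 ≈ 9.6250)
h(k, P) = (7 + 6*I)² (h(k, P) = (6*I + 7)² = (7 + 6*I)²)
(30 + j)² - h(-197, -104) = (30 + 77/8)² - (13 + 84*I) = (317/8)² + (-13 - 84*I) = 100489/64 + (-13 - 84*I) = 99657/64 - 84*I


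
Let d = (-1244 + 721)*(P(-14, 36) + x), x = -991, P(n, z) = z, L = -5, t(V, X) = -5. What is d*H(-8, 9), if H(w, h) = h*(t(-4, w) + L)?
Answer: -44951850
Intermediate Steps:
d = 499465 (d = (-1244 + 721)*(36 - 991) = -523*(-955) = 499465)
H(w, h) = -10*h (H(w, h) = h*(-5 - 5) = h*(-10) = -10*h)
d*H(-8, 9) = 499465*(-10*9) = 499465*(-90) = -44951850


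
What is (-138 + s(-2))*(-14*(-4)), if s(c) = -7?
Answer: -8120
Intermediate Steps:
(-138 + s(-2))*(-14*(-4)) = (-138 - 7)*(-14*(-4)) = -145*56 = -8120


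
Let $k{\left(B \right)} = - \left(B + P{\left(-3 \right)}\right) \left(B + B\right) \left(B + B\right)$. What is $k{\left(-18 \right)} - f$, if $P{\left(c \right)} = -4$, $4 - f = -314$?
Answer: $28194$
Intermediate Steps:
$f = 318$ ($f = 4 - -314 = 4 + 314 = 318$)
$k{\left(B \right)} = - 4 B^{2} \left(-4 + B\right)$ ($k{\left(B \right)} = - \left(B - 4\right) \left(B + B\right) \left(B + B\right) = - \left(-4 + B\right) 2 B 2 B = - 2 B \left(-4 + B\right) 2 B = - 4 B^{2} \left(-4 + B\right)$)
$k{\left(-18 \right)} - f = 4 \left(-18\right)^{2} \left(4 - -18\right) - 318 = 4 \cdot 324 \left(4 + 18\right) - 318 = 4 \cdot 324 \cdot 22 - 318 = 28512 - 318 = 28194$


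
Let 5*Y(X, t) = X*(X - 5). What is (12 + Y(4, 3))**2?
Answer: 3136/25 ≈ 125.44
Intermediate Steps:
Y(X, t) = X*(-5 + X)/5 (Y(X, t) = (X*(X - 5))/5 = (X*(-5 + X))/5 = X*(-5 + X)/5)
(12 + Y(4, 3))**2 = (12 + (1/5)*4*(-5 + 4))**2 = (12 + (1/5)*4*(-1))**2 = (12 - 4/5)**2 = (56/5)**2 = 3136/25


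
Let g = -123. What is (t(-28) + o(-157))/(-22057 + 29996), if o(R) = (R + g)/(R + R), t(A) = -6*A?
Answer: 26516/1246423 ≈ 0.021274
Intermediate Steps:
o(R) = (-123 + R)/(2*R) (o(R) = (R - 123)/(R + R) = (-123 + R)/((2*R)) = (-123 + R)*(1/(2*R)) = (-123 + R)/(2*R))
(t(-28) + o(-157))/(-22057 + 29996) = (-6*(-28) + (½)*(-123 - 157)/(-157))/(-22057 + 29996) = (168 + (½)*(-1/157)*(-280))/7939 = (168 + 140/157)*(1/7939) = (26516/157)*(1/7939) = 26516/1246423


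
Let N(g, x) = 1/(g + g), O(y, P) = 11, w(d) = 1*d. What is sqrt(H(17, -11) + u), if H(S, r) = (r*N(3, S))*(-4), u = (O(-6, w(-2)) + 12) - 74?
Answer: I*sqrt(393)/3 ≈ 6.6081*I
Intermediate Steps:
w(d) = d
u = -51 (u = (11 + 12) - 74 = 23 - 74 = -51)
N(g, x) = 1/(2*g)
H(S, r) = -2*r/3 (H(S, r) = (r*((1/2)/3))*(-4) = (r*((1/2)*(1/3)))*(-4) = (r*(1/6))*(-4) = (r/6)*(-4) = -2*r/3)
sqrt(H(17, -11) + u) = sqrt(-2/3*(-11) - 51) = sqrt(22/3 - 51) = sqrt(-131/3) = I*sqrt(393)/3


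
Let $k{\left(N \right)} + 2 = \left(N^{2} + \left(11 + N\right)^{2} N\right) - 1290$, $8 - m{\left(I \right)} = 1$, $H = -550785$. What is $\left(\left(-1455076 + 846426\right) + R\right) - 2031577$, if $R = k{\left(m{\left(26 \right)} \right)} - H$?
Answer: $-2088417$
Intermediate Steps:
$m{\left(I \right)} = 7$ ($m{\left(I \right)} = 8 - 1 = 7$)
$k{\left(N \right)} = -1292 + N^{2} + N \left(11 + N\right)^{2}$ ($k{\left(N \right)} = -2 - \left(1290 - N^{2} - \left(11 + N\right)^{2} N\right) = -2 - \left(1290 - N^{2} - N \left(11 + N\right)^{2}\right) = -2 + \left(-1290 + N^{2} + N \left(11 + N\right)^{2}\right) = -1292 + N^{2} + N \left(11 + N\right)^{2}$)
$R = 551810$ ($R = \left(-1292 + 7^{2} + 7 \left(11 + 7\right)^{2}\right) - -550785 = \left(-1292 + 49 + 7 \cdot 18^{2}\right) + 550785 = \left(-1292 + 49 + 7 \cdot 324\right) + 550785 = \left(-1292 + 49 + 2268\right) + 550785 = 1025 + 550785 = 551810$)
$\left(\left(-1455076 + 846426\right) + R\right) - 2031577 = \left(\left(-1455076 + 846426\right) + 551810\right) - 2031577 = \left(-608650 + 551810\right) - 2031577 = -56840 - 2031577 = -2088417$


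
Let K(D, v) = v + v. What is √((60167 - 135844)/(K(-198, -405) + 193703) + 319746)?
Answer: 7*√242795952406457/192893 ≈ 565.46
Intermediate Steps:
K(D, v) = 2*v
√((60167 - 135844)/(K(-198, -405) + 193703) + 319746) = √((60167 - 135844)/(2*(-405) + 193703) + 319746) = √(-75677/(-810 + 193703) + 319746) = √(-75677/192893 + 319746) = √(61676689501/192893) = 7*√242795952406457/192893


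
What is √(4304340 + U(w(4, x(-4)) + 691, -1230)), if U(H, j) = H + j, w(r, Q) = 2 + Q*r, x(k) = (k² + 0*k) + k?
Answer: √4303851 ≈ 2074.6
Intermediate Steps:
x(k) = k + k² (x(k) = (k² + 0) + k = k² + k = k + k²)
√(4304340 + U(w(4, x(-4)) + 691, -1230)) = √(4304340 + (((2 - 4*(1 - 4)*4) + 691) - 1230)) = √(4304340 + (((2 - 4*(-3)*4) + 691) - 1230)) = √(4304340 + (((2 + 12*4) + 691) - 1230)) = √(4304340 + (((2 + 48) + 691) - 1230)) = √(4304340 + ((50 + 691) - 1230)) = √(4304340 + (741 - 1230)) = √(4304340 - 489) = √4303851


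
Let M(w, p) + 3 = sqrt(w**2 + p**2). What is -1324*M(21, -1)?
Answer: 3972 - 1324*sqrt(442) ≈ -23864.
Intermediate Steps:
M(w, p) = -3 + sqrt(p**2 + w**2) (M(w, p) = -3 + sqrt(w**2 + p**2) = -3 + sqrt(p**2 + w**2))
-1324*M(21, -1) = -1324*(-3 + sqrt((-1)**2 + 21**2)) = -1324*(-3 + sqrt(1 + 441)) = -1324*(-3 + sqrt(442)) = 3972 - 1324*sqrt(442)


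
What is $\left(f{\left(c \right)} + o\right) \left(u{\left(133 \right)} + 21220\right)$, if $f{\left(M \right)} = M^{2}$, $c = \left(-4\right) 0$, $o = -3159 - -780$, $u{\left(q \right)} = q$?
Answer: $-50798787$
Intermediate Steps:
$o = -2379$ ($o = -3159 + 780 = -2379$)
$c = 0$
$\left(f{\left(c \right)} + o\right) \left(u{\left(133 \right)} + 21220\right) = \left(0^{2} - 2379\right) \left(133 + 21220\right) = \left(0 - 2379\right) 21353 = \left(-2379\right) 21353 = -50798787$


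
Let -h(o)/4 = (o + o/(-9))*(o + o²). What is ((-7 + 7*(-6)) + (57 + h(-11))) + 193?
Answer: 40529/9 ≈ 4503.2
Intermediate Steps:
h(o) = -32*o*(o + o²)/9 (h(o) = -4*(o + o/(-9))*(o + o²) = -4*(o + o*(-⅑))*(o + o²) = -4*(o - o/9)*(o + o²) = -4*8*o/9*(o + o²) = -32*o*(o + o²)/9)
((-7 + 7*(-6)) + (57 + h(-11))) + 193 = ((-7 + 7*(-6)) + (57 + (32/9)*(-11)²*(-1 - 1*(-11)))) + 193 = ((-7 - 42) + (57 + (32/9)*121*(-1 + 11))) + 193 = (-49 + (57 + (32/9)*121*10)) + 193 = (-49 + (57 + 38720/9)) + 193 = (-49 + 39233/9) + 193 = 38792/9 + 193 = 40529/9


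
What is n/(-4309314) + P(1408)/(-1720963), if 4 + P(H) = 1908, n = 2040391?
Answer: -185244334231/390324734178 ≈ -0.47459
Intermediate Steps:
P(H) = 1904 (P(H) = -4 + 1908 = 1904)
n/(-4309314) + P(1408)/(-1720963) = 2040391/(-4309314) + 1904/(-1720963) = 2040391*(-1/4309314) + 1904*(-1/1720963) = -107389/226806 - 1904/1720963 = -185244334231/390324734178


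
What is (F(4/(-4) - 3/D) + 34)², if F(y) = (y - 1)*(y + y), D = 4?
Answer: 121801/64 ≈ 1903.1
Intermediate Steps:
F(y) = 2*y*(-1 + y) (F(y) = (-1 + y)*(2*y) = 2*y*(-1 + y))
(F(4/(-4) - 3/D) + 34)² = (2*(4/(-4) - 3/4)*(-1 + (4/(-4) - 3/4)) + 34)² = (2*(4*(-¼) - 3*¼)*(-1 + (4*(-¼) - 3*¼)) + 34)² = (2*(-1 - ¾)*(-1 + (-1 - ¾)) + 34)² = (2*(-7/4)*(-1 - 7/4) + 34)² = (2*(-7/4)*(-11/4) + 34)² = (77/8 + 34)² = (349/8)² = 121801/64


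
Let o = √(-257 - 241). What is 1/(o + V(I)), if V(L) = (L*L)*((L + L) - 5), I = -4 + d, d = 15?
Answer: -I/(√498 - 2057*I) ≈ 0.00048609 - 5.2735e-6*I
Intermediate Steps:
o = I*√498 (o = √(-498) = I*√498 ≈ 22.316*I)
I = 11 (I = -4 + 15 = 11)
V(L) = L²*(-5 + 2*L) (V(L) = L²*(2*L - 5) = L²*(-5 + 2*L))
1/(o + V(I)) = 1/(I*√498 + 11²*(-5 + 2*11)) = 1/(I*√498 + 121*(-5 + 22)) = 1/(I*√498 + 121*17) = 1/(I*√498 + 2057) = 1/(2057 + I*√498)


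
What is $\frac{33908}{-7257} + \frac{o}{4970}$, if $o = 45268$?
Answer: $\frac{79993558}{18033645} \approx 4.4358$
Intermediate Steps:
$\frac{33908}{-7257} + \frac{o}{4970} = \frac{33908}{-7257} + \frac{45268}{4970} = 33908 \left(- \frac{1}{7257}\right) + 45268 \cdot \frac{1}{4970} = - \frac{33908}{7257} + \frac{22634}{2485} = \frac{79993558}{18033645}$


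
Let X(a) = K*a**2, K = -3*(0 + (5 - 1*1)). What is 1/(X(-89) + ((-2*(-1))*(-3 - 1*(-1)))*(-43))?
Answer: -1/94880 ≈ -1.0540e-5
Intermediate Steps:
K = -12 (K = -3*(0 + (5 - 1)) = -3*(0 + 4) = -3*4 = -12)
X(a) = -12*a**2
1/(X(-89) + ((-2*(-1))*(-3 - 1*(-1)))*(-43)) = 1/(-12*(-89)**2 + ((-2*(-1))*(-3 - 1*(-1)))*(-43)) = 1/(-12*7921 + (2*(-3 + 1))*(-43)) = 1/(-95052 + (2*(-2))*(-43)) = 1/(-95052 - 4*(-43)) = 1/(-95052 + 172) = 1/(-94880) = -1/94880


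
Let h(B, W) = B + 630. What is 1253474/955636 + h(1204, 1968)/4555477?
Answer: 2086166769/1589984594 ≈ 1.3121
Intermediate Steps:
h(B, W) = 630 + B
1253474/955636 + h(1204, 1968)/4555477 = 1253474/955636 + (630 + 1204)/4555477 = 1253474*(1/955636) + 1834*(1/4555477) = 626737/477818 + 1834/4555477 = 2086166769/1589984594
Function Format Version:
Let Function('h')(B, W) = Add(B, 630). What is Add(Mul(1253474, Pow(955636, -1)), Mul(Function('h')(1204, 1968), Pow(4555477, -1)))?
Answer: Rational(2086166769, 1589984594) ≈ 1.3121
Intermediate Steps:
Function('h')(B, W) = Add(630, B)
Add(Mul(1253474, Pow(955636, -1)), Mul(Function('h')(1204, 1968), Pow(4555477, -1))) = Add(Mul(1253474, Pow(955636, -1)), Mul(Add(630, 1204), Pow(4555477, -1))) = Add(Mul(1253474, Rational(1, 955636)), Mul(1834, Rational(1, 4555477))) = Add(Rational(626737, 477818), Rational(1834, 4555477)) = Rational(2086166769, 1589984594)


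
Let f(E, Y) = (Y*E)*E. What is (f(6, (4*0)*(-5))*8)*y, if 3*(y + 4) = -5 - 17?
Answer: 0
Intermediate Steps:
y = -34/3 (y = -4 + (-5 - 17)/3 = -4 + (⅓)*(-22) = -4 - 22/3 = -34/3 ≈ -11.333)
f(E, Y) = Y*E² (f(E, Y) = (E*Y)*E = Y*E²)
(f(6, (4*0)*(-5))*8)*y = ((((4*0)*(-5))*6²)*8)*(-34/3) = (((0*(-5))*36)*8)*(-34/3) = ((0*36)*8)*(-34/3) = (0*8)*(-34/3) = 0*(-34/3) = 0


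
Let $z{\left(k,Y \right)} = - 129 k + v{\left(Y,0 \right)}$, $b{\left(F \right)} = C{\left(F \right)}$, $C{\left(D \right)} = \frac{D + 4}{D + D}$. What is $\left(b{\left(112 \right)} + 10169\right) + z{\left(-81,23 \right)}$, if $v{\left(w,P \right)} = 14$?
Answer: $\frac{1155421}{56} \approx 20633.0$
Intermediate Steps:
$C{\left(D \right)} = \frac{4 + D}{2 D}$
$b{\left(F \right)} = \frac{4 + F}{2 F}$
$z{\left(k,Y \right)} = 14 - 129 k$ ($z{\left(k,Y \right)} = - 129 k + 14 = 14 - 129 k$)
$\left(b{\left(112 \right)} + 10169\right) + z{\left(-81,23 \right)} = \left(\frac{4 + 112}{2 \cdot 112} + 10169\right) + \left(14 - -10449\right) = \left(\frac{1}{2} \cdot \frac{1}{112} \cdot 116 + 10169\right) + \left(14 + 10449\right) = \left(\frac{29}{56} + 10169\right) + 10463 = \frac{569493}{56} + 10463 = \frac{1155421}{56}$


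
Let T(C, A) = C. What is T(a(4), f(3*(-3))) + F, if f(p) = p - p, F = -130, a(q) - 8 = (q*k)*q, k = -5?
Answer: -202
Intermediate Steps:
a(q) = 8 - 5*q² (a(q) = 8 + (q*(-5))*q = 8 + (-5*q)*q = 8 - 5*q²)
f(p) = 0
T(a(4), f(3*(-3))) + F = (8 - 5*4²) - 130 = (8 - 5*16) - 130 = (8 - 80) - 130 = -72 - 130 = -202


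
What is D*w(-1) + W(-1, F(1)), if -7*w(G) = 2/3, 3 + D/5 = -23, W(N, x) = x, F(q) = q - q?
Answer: 260/21 ≈ 12.381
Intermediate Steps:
F(q) = 0
D = -130 (D = -15 + 5*(-23) = -15 - 115 = -130)
w(G) = -2/21 (w(G) = -2/(7*3) = -⅐*⅔ = -2/21)
D*w(-1) + W(-1, F(1)) = -130*(-2/21) + 0 = 260/21 + 0 = 260/21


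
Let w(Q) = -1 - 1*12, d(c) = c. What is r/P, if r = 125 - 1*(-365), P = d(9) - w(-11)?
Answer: 245/11 ≈ 22.273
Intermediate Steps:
w(Q) = -13 (w(Q) = -1 - 12 = -13)
P = 22 (P = 9 - 1*(-13) = 9 + 13 = 22)
r = 490 (r = 125 + 365 = 490)
r/P = 490/22 = 490*(1/22) = 245/11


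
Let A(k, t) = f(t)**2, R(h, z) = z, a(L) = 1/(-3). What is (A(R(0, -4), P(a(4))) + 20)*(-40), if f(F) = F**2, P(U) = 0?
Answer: -800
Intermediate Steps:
a(L) = -1/3
A(k, t) = t**4 (A(k, t) = (t**2)**2 = t**4)
(A(R(0, -4), P(a(4))) + 20)*(-40) = (0**4 + 20)*(-40) = (0 + 20)*(-40) = 20*(-40) = -800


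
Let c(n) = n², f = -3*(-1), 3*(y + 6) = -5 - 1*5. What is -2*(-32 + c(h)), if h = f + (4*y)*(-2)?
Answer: -108002/9 ≈ -12000.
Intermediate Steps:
y = -28/3 (y = -6 + (-5 - 1*5)/3 = -6 + (-5 - 5)/3 = -6 + (⅓)*(-10) = -6 - 10/3 = -28/3 ≈ -9.3333)
f = 3
h = 233/3 (h = 3 + (4*(-28/3))*(-2) = 3 - 112/3*(-2) = 3 + 224/3 = 233/3 ≈ 77.667)
-2*(-32 + c(h)) = -2*(-32 + (233/3)²) = -2*(-32 + 54289/9) = -2*54001/9 = -108002/9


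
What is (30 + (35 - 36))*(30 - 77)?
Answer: -1363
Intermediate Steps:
(30 + (35 - 36))*(30 - 77) = (30 - 1)*(-47) = 29*(-47) = -1363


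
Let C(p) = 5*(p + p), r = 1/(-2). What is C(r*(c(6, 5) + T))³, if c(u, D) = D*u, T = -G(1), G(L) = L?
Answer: -3048625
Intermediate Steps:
T = -1 (T = -1*1 = -1)
r = -½ ≈ -0.50000
C(p) = 10*p (C(p) = 5*(2*p) = 10*p)
C(r*(c(6, 5) + T))³ = (10*(-(5*6 - 1)/2))³ = (10*(-(30 - 1)/2))³ = (10*(-½*29))³ = (10*(-29/2))³ = (-145)³ = -3048625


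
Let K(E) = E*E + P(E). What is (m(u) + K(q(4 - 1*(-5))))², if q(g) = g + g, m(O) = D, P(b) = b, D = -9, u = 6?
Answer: 110889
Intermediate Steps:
m(O) = -9
q(g) = 2*g
K(E) = E + E² (K(E) = E*E + E = E² + E = E + E²)
(m(u) + K(q(4 - 1*(-5))))² = (-9 + (2*(4 - 1*(-5)))*(1 + 2*(4 - 1*(-5))))² = (-9 + (2*(4 + 5))*(1 + 2*(4 + 5)))² = (-9 + (2*9)*(1 + 2*9))² = (-9 + 18*(1 + 18))² = (-9 + 18*19)² = (-9 + 342)² = 333² = 110889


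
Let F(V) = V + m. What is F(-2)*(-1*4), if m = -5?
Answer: 28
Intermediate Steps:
F(V) = -5 + V (F(V) = V - 5 = -5 + V)
F(-2)*(-1*4) = (-5 - 2)*(-1*4) = -7*(-4) = 28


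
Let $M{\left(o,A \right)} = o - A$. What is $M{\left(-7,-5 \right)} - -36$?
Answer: $34$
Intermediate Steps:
$M{\left(-7,-5 \right)} - -36 = \left(-7 - -5\right) - -36 = \left(-7 + 5\right) + 36 = -2 + 36 = 34$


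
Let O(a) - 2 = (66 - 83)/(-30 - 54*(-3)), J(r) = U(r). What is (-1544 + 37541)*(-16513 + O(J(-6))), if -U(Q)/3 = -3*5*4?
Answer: -26151448531/44 ≈ -5.9435e+8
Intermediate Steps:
U(Q) = 180 (U(Q) = -3*(-3*5)*4 = -(-45)*4 = -3*(-60) = 180)
J(r) = 180
O(a) = 247/132 (O(a) = 2 + (66 - 83)/(-30 - 54*(-3)) = 2 - 17/(-30 + 162) = 2 - 17/132 = 247/132)
(-1544 + 37541)*(-16513 + O(J(-6))) = (-1544 + 37541)*(-16513 + 247/132) = 35997*(-2179469/132) = -26151448531/44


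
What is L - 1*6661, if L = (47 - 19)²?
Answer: -5877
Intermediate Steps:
L = 784 (L = 28² = 784)
L - 1*6661 = 784 - 1*6661 = 784 - 6661 = -5877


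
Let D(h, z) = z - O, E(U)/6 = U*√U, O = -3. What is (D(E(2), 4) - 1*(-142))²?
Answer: 22201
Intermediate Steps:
E(U) = 6*U^(3/2) (E(U) = 6*(U*√U) = 6*U^(3/2))
D(h, z) = 3 + z (D(h, z) = z - 1*(-3) = z + 3 = 3 + z)
(D(E(2), 4) - 1*(-142))² = ((3 + 4) - 1*(-142))² = (7 + 142)² = 149² = 22201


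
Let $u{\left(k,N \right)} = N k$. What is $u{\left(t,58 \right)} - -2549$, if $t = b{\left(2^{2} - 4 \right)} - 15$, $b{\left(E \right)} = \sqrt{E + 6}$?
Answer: $1679 + 58 \sqrt{6} \approx 1821.1$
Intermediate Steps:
$b{\left(E \right)} = \sqrt{6 + E}$
$t = -15 + \sqrt{6}$ ($t = \sqrt{6 - \left(4 - 2^{2}\right)} - 15 = \sqrt{6 + \left(4 - 4\right)} - 15 = \sqrt{6 + 0} - 15 = \sqrt{6} - 15 = -15 + \sqrt{6} \approx -12.551$)
$u{\left(t,58 \right)} - -2549 = 58 \left(-15 + \sqrt{6}\right) - -2549 = \left(-870 + 58 \sqrt{6}\right) + 2549 = 1679 + 58 \sqrt{6}$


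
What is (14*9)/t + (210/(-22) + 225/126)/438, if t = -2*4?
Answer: -265891/16863 ≈ -15.768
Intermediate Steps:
t = -8
(14*9)/t + (210/(-22) + 225/126)/438 = (14*9)/(-8) + (210/(-22) + 225/126)/438 = 126*(-1/8) + (210*(-1/22) + 225*(1/126))*(1/438) = -63/4 + (-105/11 + 25/14)*(1/438) = -63/4 - 1195/154*1/438 = -63/4 - 1195/67452 = -265891/16863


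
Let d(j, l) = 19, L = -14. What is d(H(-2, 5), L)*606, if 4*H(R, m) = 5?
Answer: 11514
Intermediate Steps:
H(R, m) = 5/4 (H(R, m) = (1/4)*5 = 5/4)
d(H(-2, 5), L)*606 = 19*606 = 11514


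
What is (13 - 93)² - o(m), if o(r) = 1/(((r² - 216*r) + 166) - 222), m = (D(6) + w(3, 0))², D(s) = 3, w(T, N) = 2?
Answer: 30918401/4831 ≈ 6400.0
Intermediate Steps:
m = 25 (m = (3 + 2)² = 5² = 25)
o(r) = 1/(-56 + r² - 216*r) (o(r) = 1/((166 + r² - 216*r) - 222) = 1/(-56 + r² - 216*r))
(13 - 93)² - o(m) = (13 - 93)² - 1/(-56 + 25² - 216*25) = (-80)² - 1/(-56 + 625 - 5400) = 6400 - 1/(-4831) = 6400 - 1*(-1/4831) = 6400 + 1/4831 = 30918401/4831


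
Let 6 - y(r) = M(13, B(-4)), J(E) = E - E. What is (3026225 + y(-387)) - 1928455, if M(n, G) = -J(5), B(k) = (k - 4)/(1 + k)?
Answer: 1097776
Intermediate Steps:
J(E) = 0
B(k) = (-4 + k)/(1 + k)
M(n, G) = 0 (M(n, G) = -1*0 = 0)
y(r) = 6 (y(r) = 6 - 1*0 = 6 + 0 = 6)
(3026225 + y(-387)) - 1928455 = (3026225 + 6) - 1928455 = 3026231 - 1928455 = 1097776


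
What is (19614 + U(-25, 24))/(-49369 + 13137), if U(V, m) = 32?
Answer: -9823/18116 ≈ -0.54223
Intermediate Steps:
(19614 + U(-25, 24))/(-49369 + 13137) = (19614 + 32)/(-49369 + 13137) = 19646/(-36232) = 19646*(-1/36232) = -9823/18116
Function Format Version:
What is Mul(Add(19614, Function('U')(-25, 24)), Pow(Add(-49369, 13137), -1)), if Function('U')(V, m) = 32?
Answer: Rational(-9823, 18116) ≈ -0.54223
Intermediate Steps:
Mul(Add(19614, Function('U')(-25, 24)), Pow(Add(-49369, 13137), -1)) = Mul(Add(19614, 32), Pow(Add(-49369, 13137), -1)) = Mul(19646, Pow(-36232, -1)) = Mul(19646, Rational(-1, 36232)) = Rational(-9823, 18116)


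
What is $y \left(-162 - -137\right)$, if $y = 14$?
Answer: $-350$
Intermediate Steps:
$y \left(-162 - -137\right) = 14 \left(-162 - -137\right) = 14 \left(-162 + 137\right) = 14 \left(-25\right) = -350$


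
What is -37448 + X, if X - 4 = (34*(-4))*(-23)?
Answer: -34316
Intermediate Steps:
X = 3132 (X = 4 + (34*(-4))*(-23) = 4 - 136*(-23) = 4 + 3128 = 3132)
-37448 + X = -37448 + 3132 = -34316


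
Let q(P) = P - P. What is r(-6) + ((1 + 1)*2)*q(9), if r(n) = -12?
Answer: -12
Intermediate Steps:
q(P) = 0
r(-6) + ((1 + 1)*2)*q(9) = -12 + ((1 + 1)*2)*0 = -12 + (2*2)*0 = -12 + 4*0 = -12 + 0 = -12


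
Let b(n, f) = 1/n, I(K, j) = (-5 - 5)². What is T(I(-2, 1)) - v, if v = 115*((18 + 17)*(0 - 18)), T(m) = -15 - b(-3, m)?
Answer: 217306/3 ≈ 72435.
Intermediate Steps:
I(K, j) = 100 (I(K, j) = (-10)² = 100)
T(m) = -44/3 (T(m) = -15 - 1/(-3) = -15 - 1*(-⅓) = -15 + ⅓ = -44/3)
v = -72450 (v = 115*(35*(-18)) = 115*(-630) = -72450)
T(I(-2, 1)) - v = -44/3 - 1*(-72450) = -44/3 + 72450 = 217306/3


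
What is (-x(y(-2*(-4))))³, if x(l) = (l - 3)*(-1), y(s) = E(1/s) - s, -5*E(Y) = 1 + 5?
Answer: -226981/125 ≈ -1815.8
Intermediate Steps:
E(Y) = -6/5 (E(Y) = -(1 + 5)/5 = -⅕*6 = -6/5)
y(s) = -6/5 - s
x(l) = 3 - l (x(l) = (-3 + l)*(-1) = 3 - l)
(-x(y(-2*(-4))))³ = (-(3 - (-6/5 - (-2)*(-4))))³ = (-(3 - (-6/5 - 1*8)))³ = (-(3 - (-6/5 - 8)))³ = (-(3 - 1*(-46/5)))³ = (-(3 + 46/5))³ = (-1*61/5)³ = (-61/5)³ = -226981/125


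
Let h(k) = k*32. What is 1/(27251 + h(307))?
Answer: 1/37075 ≈ 2.6972e-5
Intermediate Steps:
h(k) = 32*k
1/(27251 + h(307)) = 1/(27251 + 32*307) = 1/(27251 + 9824) = 1/37075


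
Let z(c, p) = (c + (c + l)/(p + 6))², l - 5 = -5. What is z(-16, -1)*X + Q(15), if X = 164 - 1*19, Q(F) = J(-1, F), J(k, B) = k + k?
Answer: 267254/5 ≈ 53451.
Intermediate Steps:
l = 0 (l = 5 - 5 = 0)
J(k, B) = 2*k
Q(F) = -2 (Q(F) = 2*(-1) = -2)
z(c, p) = (c + c/(6 + p))² (z(c, p) = (c + (c + 0)/(p + 6))² = (c + c/(6 + p))²)
X = 145 (X = 164 - 19 = 145)
z(-16, -1)*X + Q(15) = ((-16)²*(7 - 1)²/(6 - 1)²)*145 - 2 = (256*6²/5²)*145 - 2 = (256*(1/25)*36)*145 - 2 = (9216/25)*145 - 2 = 267264/5 - 2 = 267254/5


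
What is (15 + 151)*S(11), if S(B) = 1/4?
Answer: 83/2 ≈ 41.500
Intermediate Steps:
S(B) = 1/4
(15 + 151)*S(11) = (15 + 151)*(1/4) = 166*(1/4) = 83/2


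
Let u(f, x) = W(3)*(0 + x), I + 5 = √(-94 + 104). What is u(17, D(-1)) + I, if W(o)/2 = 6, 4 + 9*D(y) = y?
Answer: -35/3 + √10 ≈ -8.5044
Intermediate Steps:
D(y) = -4/9 + y/9
W(o) = 12 (W(o) = 2*6 = 12)
I = -5 + √10 (I = -5 + √(-94 + 104) = -5 + √10 ≈ -1.8377)
u(f, x) = 12*x (u(f, x) = 12*(0 + x) = 12*x)
u(17, D(-1)) + I = 12*(-4/9 + (⅑)*(-1)) + (-5 + √10) = 12*(-4/9 - ⅑) + (-5 + √10) = 12*(-5/9) + (-5 + √10) = -20/3 + (-5 + √10) = -35/3 + √10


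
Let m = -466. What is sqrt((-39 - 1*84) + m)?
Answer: I*sqrt(589) ≈ 24.269*I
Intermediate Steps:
sqrt((-39 - 1*84) + m) = sqrt((-39 - 1*84) - 466) = sqrt((-39 - 84) - 466) = sqrt(-123 - 466) = sqrt(-589) = I*sqrt(589)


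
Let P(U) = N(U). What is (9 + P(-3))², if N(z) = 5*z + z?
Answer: 81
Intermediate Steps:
N(z) = 6*z
P(U) = 6*U
(9 + P(-3))² = (9 + 6*(-3))² = (9 - 18)² = (-9)² = 81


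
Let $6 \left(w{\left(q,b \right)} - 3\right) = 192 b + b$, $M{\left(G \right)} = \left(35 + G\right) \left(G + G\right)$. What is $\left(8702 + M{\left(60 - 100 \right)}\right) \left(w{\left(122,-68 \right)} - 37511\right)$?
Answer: $-361306924$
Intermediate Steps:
$M{\left(G \right)} = 2 G \left(35 + G\right)$ ($M{\left(G \right)} = \left(35 + G\right) 2 G = 2 G \left(35 + G\right)$)
$w{\left(q,b \right)} = 3 + \frac{193 b}{6}$ ($w{\left(q,b \right)} = 3 + \frac{192 b + b}{6} = 3 + \frac{193 b}{6}$)
$\left(8702 + M{\left(60 - 100 \right)}\right) \left(w{\left(122,-68 \right)} - 37511\right) = \left(8702 + 2 \left(60 - 100\right) \left(35 + \left(60 - 100\right)\right)\right) \left(\left(3 + \frac{193}{6} \left(-68\right)\right) - 37511\right) = \left(8702 + 2 \left(60 - 100\right) \left(35 + \left(60 - 100\right)\right)\right) \left(\left(3 - \frac{6562}{3}\right) - 37511\right) = \left(8702 + 2 \left(-40\right) \left(35 - 40\right)\right) \left(- \frac{6553}{3} - 37511\right) = \left(8702 + 2 \left(-40\right) \left(-5\right)\right) \left(- \frac{119086}{3}\right) = \left(8702 + 400\right) \left(- \frac{119086}{3}\right) = 9102 \left(- \frac{119086}{3}\right) = -361306924$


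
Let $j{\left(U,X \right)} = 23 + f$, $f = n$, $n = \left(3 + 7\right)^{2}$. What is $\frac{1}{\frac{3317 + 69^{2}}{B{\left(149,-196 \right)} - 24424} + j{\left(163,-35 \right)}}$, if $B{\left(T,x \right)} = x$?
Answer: $\frac{12310}{1510091} \approx 0.0081518$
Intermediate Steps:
$n = 100$ ($n = 10^{2} = 100$)
$f = 100$
$j{\left(U,X \right)} = 123$ ($j{\left(U,X \right)} = 23 + 100 = 123$)
$\frac{1}{\frac{3317 + 69^{2}}{B{\left(149,-196 \right)} - 24424} + j{\left(163,-35 \right)}} = \frac{1}{\frac{3317 + 69^{2}}{-196 - 24424} + 123} = \frac{1}{\frac{3317 + 4761}{-24620} + 123} = \frac{1}{8078 \left(- \frac{1}{24620}\right) + 123} = \frac{1}{- \frac{4039}{12310} + 123} = \frac{1}{\frac{1510091}{12310}} = \frac{12310}{1510091}$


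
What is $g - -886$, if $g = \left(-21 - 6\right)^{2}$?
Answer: $1615$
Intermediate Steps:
$g = 729$ ($g = \left(-21 - 6\right)^{2} = \left(-27\right)^{2} = 729$)
$g - -886 = 729 - -886 = 729 + 886 = 1615$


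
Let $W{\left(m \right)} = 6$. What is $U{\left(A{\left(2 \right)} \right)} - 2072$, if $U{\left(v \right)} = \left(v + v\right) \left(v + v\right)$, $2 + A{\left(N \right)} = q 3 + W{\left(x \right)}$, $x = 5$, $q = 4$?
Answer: $-1048$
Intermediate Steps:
$A{\left(N \right)} = 16$ ($A{\left(N \right)} = -2 + \left(4 \cdot 3 + 6\right) = -2 + \left(12 + 6\right) = -2 + 18 = 16$)
$U{\left(v \right)} = 4 v^{2}$ ($U{\left(v \right)} = 2 v 2 v = 4 v^{2}$)
$U{\left(A{\left(2 \right)} \right)} - 2072 = 4 \cdot 16^{2} - 2072 = 4 \cdot 256 - 2072 = 1024 - 2072 = -1048$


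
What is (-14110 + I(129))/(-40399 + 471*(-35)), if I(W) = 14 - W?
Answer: 14225/56884 ≈ 0.25007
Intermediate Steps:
(-14110 + I(129))/(-40399 + 471*(-35)) = (-14110 + (14 - 1*129))/(-40399 + 471*(-35)) = (-14110 + (14 - 129))/(-40399 - 16485) = (-14110 - 115)/(-56884) = -14225*(-1/56884) = 14225/56884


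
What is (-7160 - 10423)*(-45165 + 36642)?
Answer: 149859909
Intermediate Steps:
(-7160 - 10423)*(-45165 + 36642) = -17583*(-8523) = 149859909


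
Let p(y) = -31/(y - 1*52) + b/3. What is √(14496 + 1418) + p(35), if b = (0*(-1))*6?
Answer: 31/17 + √15914 ≈ 127.97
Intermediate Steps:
b = 0 (b = 0*6 = 0)
p(y) = -31/(-52 + y) (p(y) = -31/(y - 1*52) + 0/3 = -31/(y - 52) + 0*(⅓) = -31/(-52 + y) + 0 = -31/(-52 + y))
√(14496 + 1418) + p(35) = √(14496 + 1418) - 31/(-52 + 35) = √15914 - 31/(-17) = √15914 - 31*(-1/17) = √15914 + 31/17 = 31/17 + √15914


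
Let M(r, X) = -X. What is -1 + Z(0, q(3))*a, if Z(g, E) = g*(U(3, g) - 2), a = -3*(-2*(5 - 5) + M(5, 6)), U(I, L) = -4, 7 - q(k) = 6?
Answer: -1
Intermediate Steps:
q(k) = 1 (q(k) = 7 - 1*6 = 7 - 6 = 1)
a = 18 (a = -3*(-2*(5 - 5) - 1*6) = -3*(-2*0 - 6) = -3*(0 - 6) = -3*(-6) = 18)
Z(g, E) = -6*g (Z(g, E) = g*(-4 - 2) = g*(-6) = -6*g)
-1 + Z(0, q(3))*a = -1 - 6*0*18 = -1 + 0*18 = -1 + 0 = -1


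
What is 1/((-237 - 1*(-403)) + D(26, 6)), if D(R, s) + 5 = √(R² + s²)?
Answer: 161/25209 - 2*√178/25209 ≈ 0.0053281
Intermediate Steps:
D(R, s) = -5 + √(R² + s²)
1/((-237 - 1*(-403)) + D(26, 6)) = 1/((-237 - 1*(-403)) + (-5 + √(26² + 6²))) = 1/((-237 + 403) + (-5 + √(676 + 36))) = 1/(166 + (-5 + √712)) = 1/(166 + (-5 + 2*√178)) = 1/(161 + 2*√178)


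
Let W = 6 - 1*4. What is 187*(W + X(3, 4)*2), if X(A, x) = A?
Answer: 1496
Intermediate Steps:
W = 2 (W = 6 - 4 = 2)
187*(W + X(3, 4)*2) = 187*(2 + 3*2) = 187*(2 + 6) = 187*8 = 1496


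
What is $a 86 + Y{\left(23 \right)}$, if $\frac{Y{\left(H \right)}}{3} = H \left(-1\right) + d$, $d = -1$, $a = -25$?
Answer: $-2222$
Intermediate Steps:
$Y{\left(H \right)} = -3 - 3 H$ ($Y{\left(H \right)} = 3 \left(H \left(-1\right) - 1\right) = 3 \left(- H - 1\right) = 3 \left(-1 - H\right) = -3 - 3 H$)
$a 86 + Y{\left(23 \right)} = \left(-25\right) 86 - 72 = -2150 - 72 = -2222$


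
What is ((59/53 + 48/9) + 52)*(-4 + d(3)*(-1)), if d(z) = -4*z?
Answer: 74344/159 ≈ 467.57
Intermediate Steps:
((59/53 + 48/9) + 52)*(-4 + d(3)*(-1)) = ((59/53 + 48/9) + 52)*(-4 - 4*3*(-1)) = ((59*(1/53) + 48*(1/9)) + 52)*(-4 - 12*(-1)) = ((59/53 + 16/3) + 52)*(-4 + 12) = (1025/159 + 52)*8 = (9293/159)*8 = 74344/159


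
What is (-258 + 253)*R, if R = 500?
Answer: -2500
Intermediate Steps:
(-258 + 253)*R = (-258 + 253)*500 = -5*500 = -2500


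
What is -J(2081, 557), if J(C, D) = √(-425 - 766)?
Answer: -I*√1191 ≈ -34.511*I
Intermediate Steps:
J(C, D) = I*√1191 (J(C, D) = √(-1191) = I*√1191)
-J(2081, 557) = -I*√1191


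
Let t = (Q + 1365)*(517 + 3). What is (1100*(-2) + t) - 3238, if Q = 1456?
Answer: 1461482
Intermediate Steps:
t = 1466920 (t = (1456 + 1365)*(517 + 3) = 2821*520 = 1466920)
(1100*(-2) + t) - 3238 = (1100*(-2) + 1466920) - 3238 = (-2200 + 1466920) - 3238 = 1464720 - 3238 = 1461482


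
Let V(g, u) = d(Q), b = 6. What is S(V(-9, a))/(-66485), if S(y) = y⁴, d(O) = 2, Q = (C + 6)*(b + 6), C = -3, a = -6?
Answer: -16/66485 ≈ -0.00024066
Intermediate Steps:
Q = 36 (Q = (-3 + 6)*(6 + 6) = 3*12 = 36)
V(g, u) = 2
S(V(-9, a))/(-66485) = 2⁴/(-66485) = 16*(-1/66485) = -16/66485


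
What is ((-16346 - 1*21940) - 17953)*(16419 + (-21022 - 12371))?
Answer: 954600786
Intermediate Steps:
((-16346 - 1*21940) - 17953)*(16419 + (-21022 - 12371)) = ((-16346 - 21940) - 17953)*(16419 - 33393) = (-38286 - 17953)*(-16974) = -56239*(-16974) = 954600786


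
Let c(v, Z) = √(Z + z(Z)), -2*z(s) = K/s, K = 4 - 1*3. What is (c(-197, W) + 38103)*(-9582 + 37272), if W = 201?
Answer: 1055072070 + 32305*√662898/67 ≈ 1.0555e+9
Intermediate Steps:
K = 1 (K = 4 - 3 = 1)
z(s) = -1/(2*s)
c(v, Z) = √(Z - 1/(2*Z))
(c(-197, W) + 38103)*(-9582 + 37272) = (√(-2/201 + 4*201)/2 + 38103)*(-9582 + 37272) = (√(-2*1/201 + 804)/2 + 38103)*27690 = (√(-2/201 + 804)/2 + 38103)*27690 = (√(161602/201)/2 + 38103)*27690 = ((7*√662898/201)/2 + 38103)*27690 = (7*√662898/402 + 38103)*27690 = (38103 + 7*√662898/402)*27690 = 1055072070 + 32305*√662898/67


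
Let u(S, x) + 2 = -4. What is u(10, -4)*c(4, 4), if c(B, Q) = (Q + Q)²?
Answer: -384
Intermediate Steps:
c(B, Q) = 4*Q² (c(B, Q) = (2*Q)² = 4*Q²)
u(S, x) = -6 (u(S, x) = -2 - 4 = -6)
u(10, -4)*c(4, 4) = -24*4² = -24*16 = -6*64 = -384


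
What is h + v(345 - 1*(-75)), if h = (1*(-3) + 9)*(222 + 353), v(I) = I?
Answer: 3870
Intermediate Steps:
h = 3450 (h = (-3 + 9)*575 = 6*575 = 3450)
h + v(345 - 1*(-75)) = 3450 + (345 - 1*(-75)) = 3450 + (345 + 75) = 3450 + 420 = 3870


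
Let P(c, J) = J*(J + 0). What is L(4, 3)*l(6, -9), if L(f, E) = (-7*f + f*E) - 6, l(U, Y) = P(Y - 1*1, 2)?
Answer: -88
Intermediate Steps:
P(c, J) = J² (P(c, J) = J*J = J²)
l(U, Y) = 4 (l(U, Y) = 2² = 4)
L(f, E) = -6 - 7*f + E*f (L(f, E) = (-7*f + E*f) - 6 = -6 - 7*f + E*f)
L(4, 3)*l(6, -9) = (-6 - 7*4 + 3*4)*4 = (-6 - 28 + 12)*4 = -22*4 = -88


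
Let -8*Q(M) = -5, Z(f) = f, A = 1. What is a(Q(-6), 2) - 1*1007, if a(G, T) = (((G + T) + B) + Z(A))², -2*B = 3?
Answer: -64159/64 ≈ -1002.5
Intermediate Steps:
Q(M) = 5/8 (Q(M) = -⅛*(-5) = 5/8)
B = -3/2 (B = -½*3 = -3/2 ≈ -1.5000)
a(G, T) = (-½ + G + T)² (a(G, T) = (((G + T) - 3/2) + 1)² = ((-3/2 + G + T) + 1)² = (-½ + G + T)²)
a(Q(-6), 2) - 1*1007 = (-1 + 2*(5/8) + 2*2)²/4 - 1*1007 = (-1 + 5/4 + 4)²/4 - 1007 = (17/4)²/4 - 1007 = (¼)*(289/16) - 1007 = 289/64 - 1007 = -64159/64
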